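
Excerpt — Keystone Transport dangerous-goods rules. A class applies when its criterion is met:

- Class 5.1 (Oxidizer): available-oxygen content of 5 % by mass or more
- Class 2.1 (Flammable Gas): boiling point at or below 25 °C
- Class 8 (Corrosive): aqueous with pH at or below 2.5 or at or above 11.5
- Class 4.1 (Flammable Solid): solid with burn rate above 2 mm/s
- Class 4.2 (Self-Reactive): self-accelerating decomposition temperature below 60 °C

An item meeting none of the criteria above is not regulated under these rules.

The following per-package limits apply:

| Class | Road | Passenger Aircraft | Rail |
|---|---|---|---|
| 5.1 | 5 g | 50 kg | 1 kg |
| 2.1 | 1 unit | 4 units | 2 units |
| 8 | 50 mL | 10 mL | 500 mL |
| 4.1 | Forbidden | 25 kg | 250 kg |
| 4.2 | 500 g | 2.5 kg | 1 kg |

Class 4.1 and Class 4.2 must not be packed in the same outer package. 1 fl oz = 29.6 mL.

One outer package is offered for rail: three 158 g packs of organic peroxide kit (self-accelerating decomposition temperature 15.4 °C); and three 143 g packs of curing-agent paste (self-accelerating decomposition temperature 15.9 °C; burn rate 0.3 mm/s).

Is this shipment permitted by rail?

The organic peroxide kit has self-accelerating decomposition temperature 15.4 °C, which is < 60 °C, so it is Class 4.2 (Self-Reactive).
Curing-agent paste: self-accelerating decomposition temperature 15.9 °C < 60 °C → Class 4.2 (Self-Reactive).
Total Class 4.2: (three 158 g packs = 474 g) + (three 143 g packs = 429 g) = 903 g.
That is within the Class 4.2 rail limit of 1 kg.

Yes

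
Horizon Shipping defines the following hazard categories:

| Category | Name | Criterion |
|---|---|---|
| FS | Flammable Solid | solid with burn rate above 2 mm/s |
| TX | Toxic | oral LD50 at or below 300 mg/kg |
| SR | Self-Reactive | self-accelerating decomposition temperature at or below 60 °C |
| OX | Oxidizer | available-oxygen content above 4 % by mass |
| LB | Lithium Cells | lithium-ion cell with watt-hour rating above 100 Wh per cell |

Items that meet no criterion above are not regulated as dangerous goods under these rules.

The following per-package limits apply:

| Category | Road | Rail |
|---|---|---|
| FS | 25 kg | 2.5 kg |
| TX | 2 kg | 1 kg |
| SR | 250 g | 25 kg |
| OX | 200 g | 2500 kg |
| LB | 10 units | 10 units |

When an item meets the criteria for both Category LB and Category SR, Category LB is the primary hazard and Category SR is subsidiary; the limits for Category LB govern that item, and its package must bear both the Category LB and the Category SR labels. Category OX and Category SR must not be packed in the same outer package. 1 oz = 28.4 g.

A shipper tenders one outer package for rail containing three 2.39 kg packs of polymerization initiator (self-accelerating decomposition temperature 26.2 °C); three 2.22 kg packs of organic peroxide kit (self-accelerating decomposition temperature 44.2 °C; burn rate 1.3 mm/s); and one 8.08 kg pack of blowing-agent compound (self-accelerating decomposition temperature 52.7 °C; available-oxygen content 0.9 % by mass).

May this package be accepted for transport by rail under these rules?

The polymerization initiator has self-accelerating decomposition temperature 26.2 °C, which is ≤ 60 °C, so it is Category SR (Self-Reactive).
The organic peroxide kit has self-accelerating decomposition temperature 44.2 °C, which is ≤ 60 °C, so it is Category SR (Self-Reactive).
Blowing-agent compound: self-accelerating decomposition temperature 52.7 °C ≤ 60 °C → Category SR (Self-Reactive).
Category SR net quantity: (three 2.39 kg packs = 7.17 kg) + (three 2.22 kg packs = 6.66 kg) + 8.08 kg = 21.91 kg.
That is within the Category SR rail limit of 25 kg.

Yes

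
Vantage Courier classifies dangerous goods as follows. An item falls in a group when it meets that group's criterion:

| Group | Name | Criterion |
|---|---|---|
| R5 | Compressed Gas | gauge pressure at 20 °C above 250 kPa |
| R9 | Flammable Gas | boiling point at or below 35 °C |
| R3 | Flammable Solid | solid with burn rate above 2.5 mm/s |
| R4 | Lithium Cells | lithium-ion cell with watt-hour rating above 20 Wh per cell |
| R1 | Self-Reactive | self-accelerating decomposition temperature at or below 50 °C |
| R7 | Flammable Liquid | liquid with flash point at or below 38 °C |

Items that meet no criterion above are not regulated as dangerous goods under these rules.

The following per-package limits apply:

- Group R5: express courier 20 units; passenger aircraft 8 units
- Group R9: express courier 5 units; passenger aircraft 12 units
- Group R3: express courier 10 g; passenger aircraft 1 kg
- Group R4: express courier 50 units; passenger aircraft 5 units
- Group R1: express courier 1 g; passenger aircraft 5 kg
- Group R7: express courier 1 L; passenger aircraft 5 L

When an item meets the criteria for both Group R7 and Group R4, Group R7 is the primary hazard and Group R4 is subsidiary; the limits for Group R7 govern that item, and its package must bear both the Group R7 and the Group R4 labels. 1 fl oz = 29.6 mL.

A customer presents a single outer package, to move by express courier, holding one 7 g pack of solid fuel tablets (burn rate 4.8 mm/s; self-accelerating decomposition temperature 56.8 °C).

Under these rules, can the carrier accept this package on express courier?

Yes

Burn rate 4.8 mm/s meets the Group R3 criterion (Flammable Solid), so the solid fuel tablets are Group R3.
Group R3 quantity: 7 g.
7 g ≤ 10 g (express courier limit, Group R3) — within limit.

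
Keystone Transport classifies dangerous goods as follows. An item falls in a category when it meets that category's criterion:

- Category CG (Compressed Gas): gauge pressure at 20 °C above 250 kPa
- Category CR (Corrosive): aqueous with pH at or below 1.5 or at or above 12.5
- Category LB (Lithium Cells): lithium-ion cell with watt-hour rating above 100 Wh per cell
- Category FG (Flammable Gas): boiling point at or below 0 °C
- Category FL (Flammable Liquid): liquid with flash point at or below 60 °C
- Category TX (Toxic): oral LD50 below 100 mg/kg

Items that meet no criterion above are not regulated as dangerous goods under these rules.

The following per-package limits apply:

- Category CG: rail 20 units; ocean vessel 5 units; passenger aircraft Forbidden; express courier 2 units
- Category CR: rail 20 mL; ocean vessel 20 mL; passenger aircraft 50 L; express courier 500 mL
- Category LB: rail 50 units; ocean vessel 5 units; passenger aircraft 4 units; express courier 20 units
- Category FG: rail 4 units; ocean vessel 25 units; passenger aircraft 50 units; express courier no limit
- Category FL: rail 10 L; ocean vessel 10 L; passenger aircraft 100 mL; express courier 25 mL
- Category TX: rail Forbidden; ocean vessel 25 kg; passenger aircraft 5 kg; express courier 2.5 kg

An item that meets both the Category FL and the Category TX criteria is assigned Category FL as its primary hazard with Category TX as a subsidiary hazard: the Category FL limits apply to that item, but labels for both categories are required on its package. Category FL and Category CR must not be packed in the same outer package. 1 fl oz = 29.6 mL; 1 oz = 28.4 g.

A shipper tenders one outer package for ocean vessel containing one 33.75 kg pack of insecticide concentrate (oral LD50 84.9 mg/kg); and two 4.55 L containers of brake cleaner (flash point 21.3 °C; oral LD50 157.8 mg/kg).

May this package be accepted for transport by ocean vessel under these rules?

Oral LD50 84.9 mg/kg meets the Category TX criterion (Toxic), so the insecticide concentrate is Category TX.
Flash point 21.3 °C meets the Category FL criterion (Flammable Liquid), so the brake cleaner is Category FL.
Category TX quantity: 33.75 kg.
33.75 kg exceeds the ocean vessel limit of 25 kg for Category TX.
Category FL quantity: two 4.55 L containers = 9.1 L.
9.1 L is within the ocean vessel limit of 10 L for Category FL.
The segregation rule (Category FL with Category CR) does not apply to Category TX with Category FL.

No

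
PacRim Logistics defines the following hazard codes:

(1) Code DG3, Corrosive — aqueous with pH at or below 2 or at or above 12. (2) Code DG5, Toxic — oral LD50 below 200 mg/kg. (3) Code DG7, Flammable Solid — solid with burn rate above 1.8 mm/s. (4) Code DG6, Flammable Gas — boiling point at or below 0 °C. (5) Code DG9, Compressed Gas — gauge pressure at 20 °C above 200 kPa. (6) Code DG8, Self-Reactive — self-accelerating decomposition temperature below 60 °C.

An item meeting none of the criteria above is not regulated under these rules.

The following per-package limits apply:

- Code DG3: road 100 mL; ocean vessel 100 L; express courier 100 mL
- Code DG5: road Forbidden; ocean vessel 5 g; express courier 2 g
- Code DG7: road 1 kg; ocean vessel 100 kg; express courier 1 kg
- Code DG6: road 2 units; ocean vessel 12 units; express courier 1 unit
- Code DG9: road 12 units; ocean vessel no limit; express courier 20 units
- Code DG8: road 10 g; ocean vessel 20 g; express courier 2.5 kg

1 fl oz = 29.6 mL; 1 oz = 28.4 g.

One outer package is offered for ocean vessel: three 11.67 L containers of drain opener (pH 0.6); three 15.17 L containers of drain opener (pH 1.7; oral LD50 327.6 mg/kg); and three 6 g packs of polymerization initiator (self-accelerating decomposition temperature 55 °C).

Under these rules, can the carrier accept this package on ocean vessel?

pH 0.6 meets the Code DG3 criterion (Corrosive), so the drain opener is Code DG3.
Drain opener: pH 1.7 ≤ 2 → Code DG3 (Corrosive).
With self-accelerating decomposition temperature 55 °C (< 60 °C), the polymerization initiator falls in Code DG8.
Total Code DG3: (three 11.67 L containers = 35.01 L) + (three 15.17 L containers = 45.51 L) = 80.52 L.
That is within the Code DG3 ocean vessel limit of 100 L.
Code DG8 quantity: three 6 g packs = 18 g.
18 g ≤ 20 g (ocean vessel limit, Code DG8) — within limit.
Every hazard code is within its ocean vessel limit and no segregation rule is violated.

Yes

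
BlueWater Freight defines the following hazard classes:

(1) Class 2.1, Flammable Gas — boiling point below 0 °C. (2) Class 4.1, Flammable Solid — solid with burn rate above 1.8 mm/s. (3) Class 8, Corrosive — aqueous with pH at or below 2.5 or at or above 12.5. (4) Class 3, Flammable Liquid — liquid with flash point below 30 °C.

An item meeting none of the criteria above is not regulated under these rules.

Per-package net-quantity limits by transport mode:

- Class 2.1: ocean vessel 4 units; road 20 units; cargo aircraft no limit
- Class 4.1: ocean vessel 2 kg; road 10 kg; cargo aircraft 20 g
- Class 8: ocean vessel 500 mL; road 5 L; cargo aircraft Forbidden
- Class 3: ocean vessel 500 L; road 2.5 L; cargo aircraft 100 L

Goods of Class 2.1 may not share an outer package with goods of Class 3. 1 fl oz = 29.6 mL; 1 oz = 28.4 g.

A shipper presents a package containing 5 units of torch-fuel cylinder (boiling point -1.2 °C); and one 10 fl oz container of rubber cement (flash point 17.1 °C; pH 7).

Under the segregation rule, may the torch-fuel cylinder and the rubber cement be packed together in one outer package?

Torch-fuel cylinder: boiling point -1.2 °C < 0 °C → Class 2.1 (Flammable Gas).
Flash point 17.1 °C meets the Class 3 criterion (Flammable Liquid), so the rubber cement is Class 3.
Class 2.1 and Class 3 may not share an outer package.

No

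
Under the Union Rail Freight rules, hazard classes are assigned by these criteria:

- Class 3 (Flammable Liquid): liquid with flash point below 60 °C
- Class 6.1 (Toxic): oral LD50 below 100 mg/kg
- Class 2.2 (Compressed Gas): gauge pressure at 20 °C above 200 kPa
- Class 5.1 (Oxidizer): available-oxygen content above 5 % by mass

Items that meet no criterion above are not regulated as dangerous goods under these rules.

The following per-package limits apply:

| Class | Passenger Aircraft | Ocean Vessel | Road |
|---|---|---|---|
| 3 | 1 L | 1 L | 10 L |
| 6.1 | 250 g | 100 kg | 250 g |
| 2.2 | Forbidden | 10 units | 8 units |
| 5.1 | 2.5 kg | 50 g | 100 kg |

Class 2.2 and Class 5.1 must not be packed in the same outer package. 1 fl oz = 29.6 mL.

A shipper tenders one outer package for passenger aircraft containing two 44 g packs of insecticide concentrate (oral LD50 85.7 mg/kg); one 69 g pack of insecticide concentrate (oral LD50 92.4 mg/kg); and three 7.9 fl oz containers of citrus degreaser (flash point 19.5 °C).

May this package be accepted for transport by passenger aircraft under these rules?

With oral LD50 85.7 mg/kg (< 100 mg/kg), the insecticide concentrate falls in Class 6.1.
With oral LD50 92.4 mg/kg (< 100 mg/kg), the insecticide concentrate falls in Class 6.1.
Flash point 19.5 °C meets the Class 3 criterion (Flammable Liquid), so the citrus degreaser is Class 3.
Total Class 6.1: (two 44 g packs = 88 g) + 69 g = 157 g.
That is within the Class 6.1 passenger aircraft limit of 250 g.
Class 3 quantity: three 7.9 fl oz containers = 701.52 mL.
701.52 mL ≤ 1 L (passenger aircraft limit, Class 3) — within limit.
The segregation rule (Class 2.2 with Class 5.1) does not apply to Class 6.1 with Class 3.
Every hazard class is within its passenger aircraft limit and no segregation rule is violated.

Yes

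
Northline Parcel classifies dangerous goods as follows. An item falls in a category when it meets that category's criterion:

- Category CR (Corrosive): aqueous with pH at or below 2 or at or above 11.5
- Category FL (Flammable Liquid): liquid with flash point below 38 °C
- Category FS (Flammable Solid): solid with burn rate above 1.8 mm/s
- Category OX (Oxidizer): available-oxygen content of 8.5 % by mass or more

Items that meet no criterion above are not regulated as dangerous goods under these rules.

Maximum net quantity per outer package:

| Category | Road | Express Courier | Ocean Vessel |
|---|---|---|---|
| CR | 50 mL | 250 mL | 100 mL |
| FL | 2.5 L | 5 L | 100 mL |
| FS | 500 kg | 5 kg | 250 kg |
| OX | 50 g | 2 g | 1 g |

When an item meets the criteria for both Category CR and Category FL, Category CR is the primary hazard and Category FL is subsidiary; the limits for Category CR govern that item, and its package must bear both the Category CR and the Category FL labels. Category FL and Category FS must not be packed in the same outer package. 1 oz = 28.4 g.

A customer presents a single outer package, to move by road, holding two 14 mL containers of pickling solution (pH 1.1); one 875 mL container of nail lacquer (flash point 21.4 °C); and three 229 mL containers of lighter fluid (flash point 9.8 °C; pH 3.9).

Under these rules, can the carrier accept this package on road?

Pickling solution: pH 1.1 ≤ 2 → Category CR (Corrosive).
Flash point 21.4 °C meets the Category FL criterion (Flammable Liquid), so the nail lacquer is Category FL.
The lighter fluid has flash point 9.8 °C, which is < 38 °C, so it is Category FL (Flammable Liquid).
Category FL net quantity: 875 mL + (three 229 mL containers = 687 mL) = 1.562 L.
That is within the Category FL road limit of 2.5 L.
Category CR quantity: two 14 mL containers = 28 mL.
That is within the Category CR road limit of 50 mL.
The segregation rule (Category FL with Category FS) does not apply to Category FL with Category CR.
Every hazard category is within its road limit and no segregation rule is violated.

Yes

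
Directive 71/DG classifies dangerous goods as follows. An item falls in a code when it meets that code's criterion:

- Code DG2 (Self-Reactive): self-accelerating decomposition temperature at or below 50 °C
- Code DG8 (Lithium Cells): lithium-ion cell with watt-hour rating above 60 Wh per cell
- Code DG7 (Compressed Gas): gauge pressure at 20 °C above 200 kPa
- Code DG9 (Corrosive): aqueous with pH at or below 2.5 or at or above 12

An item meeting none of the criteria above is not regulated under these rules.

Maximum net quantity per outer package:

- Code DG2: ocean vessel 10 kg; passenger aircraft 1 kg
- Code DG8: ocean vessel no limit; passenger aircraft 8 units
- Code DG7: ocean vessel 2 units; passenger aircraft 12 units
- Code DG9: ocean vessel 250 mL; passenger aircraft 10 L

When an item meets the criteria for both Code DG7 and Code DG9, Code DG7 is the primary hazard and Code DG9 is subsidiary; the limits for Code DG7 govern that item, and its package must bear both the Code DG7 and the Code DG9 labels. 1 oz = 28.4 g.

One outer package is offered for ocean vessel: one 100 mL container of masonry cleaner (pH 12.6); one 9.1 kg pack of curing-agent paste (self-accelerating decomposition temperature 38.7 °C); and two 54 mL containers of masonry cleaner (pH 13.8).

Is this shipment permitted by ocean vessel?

Yes

The masonry cleaner has pH 12.6, which is ≥ 12, so it is Code DG9 (Corrosive).
Curing-agent paste: self-accelerating decomposition temperature 38.7 °C ≤ 50 °C → Code DG2 (Self-Reactive).
With pH 13.8 (≥ 12), the masonry cleaner falls in Code DG9.
Code DG9 net quantity: 100 mL + (two 54 mL containers = 108 mL) = 208 mL.
208 mL is within the ocean vessel limit of 250 mL for Code DG9.
Code DG2 quantity: 9.1 kg.
That is within the Code DG2 ocean vessel limit of 10 kg.
Every hazard code is within its ocean vessel limit and no segregation rule is violated.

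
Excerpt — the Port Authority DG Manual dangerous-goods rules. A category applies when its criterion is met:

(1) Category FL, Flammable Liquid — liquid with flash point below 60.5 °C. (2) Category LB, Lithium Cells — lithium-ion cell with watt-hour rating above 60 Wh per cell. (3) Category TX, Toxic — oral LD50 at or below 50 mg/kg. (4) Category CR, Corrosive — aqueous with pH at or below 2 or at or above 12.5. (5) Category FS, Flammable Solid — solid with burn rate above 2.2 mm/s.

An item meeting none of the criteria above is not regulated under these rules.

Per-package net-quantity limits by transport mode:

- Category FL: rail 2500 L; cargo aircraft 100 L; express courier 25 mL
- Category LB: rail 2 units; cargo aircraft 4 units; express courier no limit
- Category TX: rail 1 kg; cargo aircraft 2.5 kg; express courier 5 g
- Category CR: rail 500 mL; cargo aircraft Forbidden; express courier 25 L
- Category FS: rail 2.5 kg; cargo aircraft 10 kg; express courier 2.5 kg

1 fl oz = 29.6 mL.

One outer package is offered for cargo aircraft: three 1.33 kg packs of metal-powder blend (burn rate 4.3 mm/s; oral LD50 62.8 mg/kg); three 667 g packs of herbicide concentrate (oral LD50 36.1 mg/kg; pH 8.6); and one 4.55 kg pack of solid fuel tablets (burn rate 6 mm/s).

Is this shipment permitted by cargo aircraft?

Metal-powder blend: burn rate 4.3 mm/s > 2.2 mm/s → Category FS (Flammable Solid).
Herbicide concentrate: oral LD50 36.1 mg/kg ≤ 50 mg/kg → Category TX (Toxic).
Burn rate 6 mm/s meets the Category FS criterion (Flammable Solid), so the solid fuel tablets are Category FS.
Total Category FS: (three 1.33 kg packs = 3.99 kg) + 4.55 kg = 8.54 kg.
8.54 kg is within the cargo aircraft limit of 10 kg for Category FS.
Category TX quantity: three 667 g packs = 2.001 kg.
2.001 kg ≤ 2.5 kg (cargo aircraft limit, Category TX) — within limit.
Every hazard category is within its cargo aircraft limit and no segregation rule is violated.

Yes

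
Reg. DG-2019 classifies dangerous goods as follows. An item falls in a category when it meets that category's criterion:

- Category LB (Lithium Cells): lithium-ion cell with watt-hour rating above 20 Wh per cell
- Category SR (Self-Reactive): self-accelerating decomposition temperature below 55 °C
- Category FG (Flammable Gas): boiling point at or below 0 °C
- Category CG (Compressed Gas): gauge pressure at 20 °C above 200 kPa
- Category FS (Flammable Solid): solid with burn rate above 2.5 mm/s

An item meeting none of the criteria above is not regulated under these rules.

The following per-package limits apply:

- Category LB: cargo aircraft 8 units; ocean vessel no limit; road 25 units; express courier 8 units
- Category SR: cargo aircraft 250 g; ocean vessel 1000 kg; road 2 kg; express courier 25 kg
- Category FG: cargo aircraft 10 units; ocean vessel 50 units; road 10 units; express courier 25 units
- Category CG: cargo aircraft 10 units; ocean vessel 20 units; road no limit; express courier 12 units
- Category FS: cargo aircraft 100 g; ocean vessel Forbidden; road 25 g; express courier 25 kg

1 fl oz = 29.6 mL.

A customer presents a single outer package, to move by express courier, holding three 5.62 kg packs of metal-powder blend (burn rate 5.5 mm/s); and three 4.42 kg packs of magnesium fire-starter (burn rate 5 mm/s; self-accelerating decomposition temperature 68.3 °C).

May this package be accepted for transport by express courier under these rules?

No

Burn rate 5.5 mm/s meets the Category FS criterion (Flammable Solid), so the metal-powder blend is Category FS.
The magnesium fire-starter has burn rate 5 mm/s, which is > 2.5 mm/s, so it is Category FS (Flammable Solid).
Category FS net quantity: (three 5.62 kg packs = 16.86 kg) + (three 4.42 kg packs = 13.26 kg) = 30.12 kg.
30.12 kg > 25 kg (express courier limit, Category FS) — over the limit.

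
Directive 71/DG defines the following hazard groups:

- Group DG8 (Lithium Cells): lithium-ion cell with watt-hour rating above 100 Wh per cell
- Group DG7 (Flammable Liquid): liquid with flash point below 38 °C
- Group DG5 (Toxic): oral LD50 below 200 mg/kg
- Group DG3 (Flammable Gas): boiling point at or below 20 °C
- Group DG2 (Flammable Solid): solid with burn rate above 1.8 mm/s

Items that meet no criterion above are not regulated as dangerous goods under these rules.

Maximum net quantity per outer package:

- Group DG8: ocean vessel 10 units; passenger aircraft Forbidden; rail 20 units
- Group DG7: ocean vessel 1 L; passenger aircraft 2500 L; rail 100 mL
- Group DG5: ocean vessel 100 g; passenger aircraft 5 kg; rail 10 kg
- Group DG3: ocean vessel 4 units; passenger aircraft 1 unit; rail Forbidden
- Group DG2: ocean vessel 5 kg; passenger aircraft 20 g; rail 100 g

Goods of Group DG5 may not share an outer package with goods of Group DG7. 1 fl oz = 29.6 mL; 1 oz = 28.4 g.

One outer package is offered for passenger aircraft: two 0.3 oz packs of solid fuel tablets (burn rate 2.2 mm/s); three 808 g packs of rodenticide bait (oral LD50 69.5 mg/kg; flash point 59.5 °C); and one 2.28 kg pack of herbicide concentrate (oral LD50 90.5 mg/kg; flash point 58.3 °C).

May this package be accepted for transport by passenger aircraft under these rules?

Yes

Burn rate 2.2 mm/s meets the Group DG2 criterion (Flammable Solid), so the solid fuel tablets are Group DG2.
The rodenticide bait has oral LD50 69.5 mg/kg, which is < 200 mg/kg, so it is Group DG5 (Toxic).
With oral LD50 90.5 mg/kg (< 200 mg/kg), the herbicide concentrate falls in Group DG5.
Total Group DG5: (three 808 g packs = 2.424 kg) + 2.28 kg = 4.704 kg.
4.704 kg ≤ 5 kg (passenger aircraft limit, Group DG5) — within limit.
Group DG2 quantity: two 0.3 oz packs = 17.04 g.
17.04 g is within the passenger aircraft limit of 20 g for Group DG2.
The segregation rule (Group DG5 with Group DG7) does not apply to Group DG5 with Group DG2.
Every hazard group is within its passenger aircraft limit and no segregation rule is violated.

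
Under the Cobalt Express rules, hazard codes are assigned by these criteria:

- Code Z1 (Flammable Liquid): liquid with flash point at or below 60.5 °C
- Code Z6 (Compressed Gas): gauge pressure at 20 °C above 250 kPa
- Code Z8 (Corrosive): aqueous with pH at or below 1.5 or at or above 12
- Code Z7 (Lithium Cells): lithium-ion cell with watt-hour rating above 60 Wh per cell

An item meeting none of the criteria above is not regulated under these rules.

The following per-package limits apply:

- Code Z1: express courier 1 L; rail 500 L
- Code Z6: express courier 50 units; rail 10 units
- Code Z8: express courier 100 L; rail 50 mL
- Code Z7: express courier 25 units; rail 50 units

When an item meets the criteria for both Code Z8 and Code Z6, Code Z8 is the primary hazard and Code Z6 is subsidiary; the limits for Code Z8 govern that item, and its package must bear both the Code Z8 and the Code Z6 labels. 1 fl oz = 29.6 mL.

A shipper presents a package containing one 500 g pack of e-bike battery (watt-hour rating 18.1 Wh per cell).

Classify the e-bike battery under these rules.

Not regulated

watt-hour rating 18.1 Wh per cell is not above 60 Wh per cell, so Code Z7 does not apply.
No criterion is met, so the item is not regulated.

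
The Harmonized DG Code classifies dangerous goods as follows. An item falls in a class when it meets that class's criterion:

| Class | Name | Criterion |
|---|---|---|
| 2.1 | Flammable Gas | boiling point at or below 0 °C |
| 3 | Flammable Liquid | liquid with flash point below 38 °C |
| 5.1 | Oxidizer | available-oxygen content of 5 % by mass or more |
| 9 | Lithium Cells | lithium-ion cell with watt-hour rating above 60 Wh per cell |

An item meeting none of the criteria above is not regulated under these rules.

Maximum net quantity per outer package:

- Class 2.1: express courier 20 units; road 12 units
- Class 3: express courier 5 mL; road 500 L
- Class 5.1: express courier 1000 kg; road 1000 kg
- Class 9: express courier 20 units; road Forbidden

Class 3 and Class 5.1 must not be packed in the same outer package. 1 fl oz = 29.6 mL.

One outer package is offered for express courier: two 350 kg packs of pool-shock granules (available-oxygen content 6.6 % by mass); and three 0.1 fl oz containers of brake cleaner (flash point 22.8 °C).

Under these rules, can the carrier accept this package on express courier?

Pool-shock granules: available-oxygen content 6.6 % by mass ≥ 5 % by mass → Class 5.1 (Oxidizer).
Brake cleaner: flash point 22.8 °C < 38 °C → Class 3 (Flammable Liquid).
Class 3 quantity: three 0.1 fl oz containers = 8.88 mL.
8.88 mL > 5 mL (express courier limit, Class 3) — over the limit.
Class 5.1 quantity: two 350 kg packs = 700 kg.
700 kg ≤ 1000 kg (express courier limit, Class 5.1) — within limit.
Class 3 and Class 5.1 may not share an outer package.

No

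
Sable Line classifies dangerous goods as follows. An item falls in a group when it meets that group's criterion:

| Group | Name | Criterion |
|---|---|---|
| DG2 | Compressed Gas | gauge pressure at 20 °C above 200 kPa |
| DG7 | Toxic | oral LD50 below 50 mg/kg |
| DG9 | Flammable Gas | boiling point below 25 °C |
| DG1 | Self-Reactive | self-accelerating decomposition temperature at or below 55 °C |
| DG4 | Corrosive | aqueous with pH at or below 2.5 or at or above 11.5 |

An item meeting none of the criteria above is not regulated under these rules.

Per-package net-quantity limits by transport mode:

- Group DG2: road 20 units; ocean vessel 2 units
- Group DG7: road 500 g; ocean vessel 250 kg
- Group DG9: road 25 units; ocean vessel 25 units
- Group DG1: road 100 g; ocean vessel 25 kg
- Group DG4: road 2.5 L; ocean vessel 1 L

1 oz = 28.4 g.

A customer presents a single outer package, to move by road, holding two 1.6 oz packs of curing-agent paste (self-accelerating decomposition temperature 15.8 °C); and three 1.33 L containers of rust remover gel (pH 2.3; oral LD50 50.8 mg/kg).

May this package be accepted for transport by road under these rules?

Curing-agent paste: self-accelerating decomposition temperature 15.8 °C ≤ 55 °C → Group DG1 (Self-Reactive).
Rust remover gel: pH 2.3 ≤ 2.5 → Group DG4 (Corrosive).
Group DG1 quantity: two 1.6 oz packs = 90.88 g.
90.88 g ≤ 100 g (road limit, Group DG1) — within limit.
Group DG4 quantity: three 1.33 L containers = 3.99 L.
3.99 L > 2.5 L (road limit, Group DG4) — over the limit.

No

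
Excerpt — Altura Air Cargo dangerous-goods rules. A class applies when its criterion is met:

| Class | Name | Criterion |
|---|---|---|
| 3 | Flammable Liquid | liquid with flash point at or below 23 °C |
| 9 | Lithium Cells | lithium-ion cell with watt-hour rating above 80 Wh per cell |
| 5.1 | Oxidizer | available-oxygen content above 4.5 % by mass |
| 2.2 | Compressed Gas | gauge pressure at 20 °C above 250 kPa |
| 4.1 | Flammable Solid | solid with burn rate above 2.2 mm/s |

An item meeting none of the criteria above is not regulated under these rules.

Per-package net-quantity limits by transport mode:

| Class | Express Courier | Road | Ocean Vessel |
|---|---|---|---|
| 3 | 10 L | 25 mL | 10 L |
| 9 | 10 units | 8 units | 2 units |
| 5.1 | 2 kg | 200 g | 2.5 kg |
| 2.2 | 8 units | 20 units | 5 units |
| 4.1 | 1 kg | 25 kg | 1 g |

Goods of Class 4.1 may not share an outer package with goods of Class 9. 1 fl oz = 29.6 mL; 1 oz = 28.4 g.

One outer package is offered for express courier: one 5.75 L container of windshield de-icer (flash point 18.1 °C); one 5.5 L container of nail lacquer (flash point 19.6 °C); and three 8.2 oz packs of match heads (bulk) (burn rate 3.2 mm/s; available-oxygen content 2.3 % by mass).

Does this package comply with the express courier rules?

Windshield de-icer: flash point 18.1 °C ≤ 23 °C → Class 3 (Flammable Liquid).
With flash point 19.6 °C (≤ 23 °C), the nail lacquer falls in Class 3.
With burn rate 3.2 mm/s (> 2.2 mm/s), the match heads (bulk) fall in Class 4.1.
Class 3 net quantity: 5.75 L + 5.5 L = 11.25 L.
11.25 L exceeds the express courier limit of 10 L for Class 3.
Class 4.1 quantity: three 8.2 oz packs = 698.64 g.
698.64 g is within the express courier limit of 1 kg for Class 4.1.
The segregation rule (Class 4.1 with Class 9) does not apply to Class 3 with Class 4.1.

No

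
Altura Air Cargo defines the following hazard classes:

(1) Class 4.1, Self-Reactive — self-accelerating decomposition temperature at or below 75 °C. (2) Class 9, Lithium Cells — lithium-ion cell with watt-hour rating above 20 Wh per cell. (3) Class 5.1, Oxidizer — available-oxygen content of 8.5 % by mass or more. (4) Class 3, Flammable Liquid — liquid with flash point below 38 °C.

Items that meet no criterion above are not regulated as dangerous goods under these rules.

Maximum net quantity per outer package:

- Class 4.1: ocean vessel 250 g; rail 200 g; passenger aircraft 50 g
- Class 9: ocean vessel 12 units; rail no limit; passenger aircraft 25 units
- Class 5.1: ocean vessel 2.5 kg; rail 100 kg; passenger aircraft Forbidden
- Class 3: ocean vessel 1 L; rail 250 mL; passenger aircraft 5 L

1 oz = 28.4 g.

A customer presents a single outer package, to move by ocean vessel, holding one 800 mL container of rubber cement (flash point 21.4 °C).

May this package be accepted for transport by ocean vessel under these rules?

Yes

Flash point 21.4 °C meets the Class 3 criterion (Flammable Liquid), so the rubber cement is Class 3.
Class 3 quantity: 800 mL.
800 mL ≤ 1 L (ocean vessel limit, Class 3) — within limit.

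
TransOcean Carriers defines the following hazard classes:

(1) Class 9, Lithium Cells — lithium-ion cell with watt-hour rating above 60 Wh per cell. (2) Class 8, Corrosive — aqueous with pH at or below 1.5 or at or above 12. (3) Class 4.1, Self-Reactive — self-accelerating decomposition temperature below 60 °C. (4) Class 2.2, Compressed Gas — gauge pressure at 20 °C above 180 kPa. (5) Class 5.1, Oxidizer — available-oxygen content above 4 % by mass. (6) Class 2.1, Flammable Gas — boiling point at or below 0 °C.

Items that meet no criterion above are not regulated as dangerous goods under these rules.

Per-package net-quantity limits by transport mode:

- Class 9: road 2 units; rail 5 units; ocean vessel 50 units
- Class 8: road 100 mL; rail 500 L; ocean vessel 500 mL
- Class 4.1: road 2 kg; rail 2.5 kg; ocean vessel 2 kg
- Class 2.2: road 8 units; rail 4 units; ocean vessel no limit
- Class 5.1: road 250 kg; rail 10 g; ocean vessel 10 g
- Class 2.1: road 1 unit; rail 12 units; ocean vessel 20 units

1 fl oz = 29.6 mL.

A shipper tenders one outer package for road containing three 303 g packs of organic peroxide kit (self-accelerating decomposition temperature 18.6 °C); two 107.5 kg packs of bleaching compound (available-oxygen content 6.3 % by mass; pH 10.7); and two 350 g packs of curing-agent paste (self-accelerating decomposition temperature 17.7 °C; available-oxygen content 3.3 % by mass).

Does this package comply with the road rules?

Yes

Organic peroxide kit: self-accelerating decomposition temperature 18.6 °C < 60 °C → Class 4.1 (Self-Reactive).
Bleaching compound: available-oxygen content 6.3 % by mass > 4 % by mass → Class 5.1 (Oxidizer).
The curing-agent paste has self-accelerating decomposition temperature 17.7 °C, which is < 60 °C, so it is Class 4.1 (Self-Reactive).
Class 4.1 net quantity: (three 303 g packs = 909 g) + (two 350 g packs = 700 g) = 1.609 kg.
That is within the Class 4.1 road limit of 2 kg.
Class 5.1 quantity: two 107.5 kg packs = 215 kg.
That is within the Class 5.1 road limit of 250 kg.
Every hazard class is within its road limit and no segregation rule is violated.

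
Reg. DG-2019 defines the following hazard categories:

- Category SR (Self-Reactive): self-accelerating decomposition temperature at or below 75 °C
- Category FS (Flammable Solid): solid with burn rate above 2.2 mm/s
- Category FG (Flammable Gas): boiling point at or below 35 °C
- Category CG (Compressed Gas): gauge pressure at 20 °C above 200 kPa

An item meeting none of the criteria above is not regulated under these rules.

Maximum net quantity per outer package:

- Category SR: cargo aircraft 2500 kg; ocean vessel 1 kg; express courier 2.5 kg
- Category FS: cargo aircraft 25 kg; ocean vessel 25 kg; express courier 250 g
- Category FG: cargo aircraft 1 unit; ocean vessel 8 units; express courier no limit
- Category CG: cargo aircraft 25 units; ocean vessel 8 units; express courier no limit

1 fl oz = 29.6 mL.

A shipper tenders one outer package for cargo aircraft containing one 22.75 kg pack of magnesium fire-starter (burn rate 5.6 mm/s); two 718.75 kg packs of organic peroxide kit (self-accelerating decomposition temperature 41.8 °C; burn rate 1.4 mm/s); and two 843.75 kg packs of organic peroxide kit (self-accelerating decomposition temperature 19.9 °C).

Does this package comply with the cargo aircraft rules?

Burn rate 5.6 mm/s meets the Category FS criterion (Flammable Solid), so the magnesium fire-starter is Category FS.
Self-accelerating decomposition temperature 41.8 °C meets the Category SR criterion (Self-Reactive), so the organic peroxide kit is Category SR.
Self-accelerating decomposition temperature 19.9 °C meets the Category SR criterion (Self-Reactive), so the organic peroxide kit is Category SR.
Category SR net quantity: (two 718.75 kg packs = 1437.5 kg) + (two 843.75 kg packs = 1687.5 kg) = 3125 kg.
That exceeds the Category SR cargo aircraft limit of 2500 kg.
Category FS quantity: 22.75 kg.
22.75 kg ≤ 25 kg (cargo aircraft limit, Category FS) — within limit.

No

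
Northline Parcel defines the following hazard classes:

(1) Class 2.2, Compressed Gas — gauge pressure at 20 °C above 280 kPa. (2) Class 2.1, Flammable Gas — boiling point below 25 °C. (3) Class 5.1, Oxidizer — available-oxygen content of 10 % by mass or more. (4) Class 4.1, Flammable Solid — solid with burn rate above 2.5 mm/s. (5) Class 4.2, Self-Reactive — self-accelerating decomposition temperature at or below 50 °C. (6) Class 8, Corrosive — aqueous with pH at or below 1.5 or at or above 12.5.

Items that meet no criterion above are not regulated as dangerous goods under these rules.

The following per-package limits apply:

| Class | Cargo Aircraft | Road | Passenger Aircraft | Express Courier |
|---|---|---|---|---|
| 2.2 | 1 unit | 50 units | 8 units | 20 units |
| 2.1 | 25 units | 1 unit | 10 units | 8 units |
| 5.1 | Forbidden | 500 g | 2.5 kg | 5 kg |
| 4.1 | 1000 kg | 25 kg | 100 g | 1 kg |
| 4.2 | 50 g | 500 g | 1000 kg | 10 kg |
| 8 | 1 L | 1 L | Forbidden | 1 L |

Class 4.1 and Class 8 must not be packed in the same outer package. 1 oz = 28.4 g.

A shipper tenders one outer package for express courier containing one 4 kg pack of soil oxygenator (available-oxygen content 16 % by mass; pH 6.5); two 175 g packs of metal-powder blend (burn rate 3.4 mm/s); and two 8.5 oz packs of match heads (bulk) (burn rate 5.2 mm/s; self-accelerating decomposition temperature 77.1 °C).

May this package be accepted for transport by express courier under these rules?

Yes

Available-oxygen content 16 % by mass meets the Class 5.1 criterion (Oxidizer), so the soil oxygenator is Class 5.1.
Burn rate 3.4 mm/s meets the Class 4.1 criterion (Flammable Solid), so the metal-powder blend is Class 4.1.
Match heads (bulk): burn rate 5.2 mm/s > 2.5 mm/s → Class 4.1 (Flammable Solid).
Class 4.1 net quantity: (two 175 g packs = 350 g) + (two 8.5 oz packs = 482.8 g) = 832.8 g.
832.8 g is within the express courier limit of 1 kg for Class 4.1.
Class 5.1 quantity: 4 kg.
4 kg is within the express courier limit of 5 kg for Class 5.1.
The segregation rule (Class 4.1 with Class 8) does not apply to Class 4.1 with Class 5.1.
Every hazard class is within its express courier limit and no segregation rule is violated.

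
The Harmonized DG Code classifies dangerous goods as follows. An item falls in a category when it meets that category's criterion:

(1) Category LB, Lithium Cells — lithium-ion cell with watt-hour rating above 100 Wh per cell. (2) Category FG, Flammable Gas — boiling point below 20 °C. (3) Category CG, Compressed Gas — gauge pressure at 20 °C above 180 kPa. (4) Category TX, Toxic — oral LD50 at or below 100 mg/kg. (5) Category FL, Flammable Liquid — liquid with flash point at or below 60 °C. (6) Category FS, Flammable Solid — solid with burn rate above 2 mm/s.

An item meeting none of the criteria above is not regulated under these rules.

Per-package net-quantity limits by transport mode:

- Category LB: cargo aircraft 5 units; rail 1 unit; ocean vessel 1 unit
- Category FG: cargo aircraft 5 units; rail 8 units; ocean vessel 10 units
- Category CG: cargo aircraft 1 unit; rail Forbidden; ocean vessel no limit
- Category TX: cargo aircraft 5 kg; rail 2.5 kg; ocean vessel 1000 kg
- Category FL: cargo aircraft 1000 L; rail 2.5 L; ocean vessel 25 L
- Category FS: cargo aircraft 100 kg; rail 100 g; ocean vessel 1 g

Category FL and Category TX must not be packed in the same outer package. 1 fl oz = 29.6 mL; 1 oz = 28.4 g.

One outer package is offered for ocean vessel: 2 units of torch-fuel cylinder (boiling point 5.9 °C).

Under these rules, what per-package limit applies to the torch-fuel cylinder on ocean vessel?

Torch-fuel cylinder: boiling point 5.9 °C < 20 °C → Category FG (Flammable Gas).
The ocean vessel limit for Category FG is 10 units.

10 units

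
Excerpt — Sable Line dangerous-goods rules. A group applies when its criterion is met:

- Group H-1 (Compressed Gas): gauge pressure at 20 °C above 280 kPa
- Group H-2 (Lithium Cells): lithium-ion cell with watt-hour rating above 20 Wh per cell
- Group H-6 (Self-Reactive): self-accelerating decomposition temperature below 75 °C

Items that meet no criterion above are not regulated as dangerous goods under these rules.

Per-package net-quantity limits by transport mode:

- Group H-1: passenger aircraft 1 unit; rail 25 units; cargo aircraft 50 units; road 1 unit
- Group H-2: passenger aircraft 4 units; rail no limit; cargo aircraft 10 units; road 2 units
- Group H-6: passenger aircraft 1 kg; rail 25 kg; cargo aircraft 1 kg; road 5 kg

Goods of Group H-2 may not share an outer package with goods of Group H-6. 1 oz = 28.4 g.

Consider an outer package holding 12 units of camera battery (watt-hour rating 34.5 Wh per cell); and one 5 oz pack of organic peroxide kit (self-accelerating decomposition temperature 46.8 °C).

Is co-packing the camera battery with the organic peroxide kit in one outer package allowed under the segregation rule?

With watt-hour rating 34.5 Wh per cell (> 20 Wh per cell), the camera battery falls in Group H-2.
With self-accelerating decomposition temperature 46.8 °C (< 75 °C), the organic peroxide kit falls in Group H-6.
Group H-2 and Group H-6 may not share an outer package.

No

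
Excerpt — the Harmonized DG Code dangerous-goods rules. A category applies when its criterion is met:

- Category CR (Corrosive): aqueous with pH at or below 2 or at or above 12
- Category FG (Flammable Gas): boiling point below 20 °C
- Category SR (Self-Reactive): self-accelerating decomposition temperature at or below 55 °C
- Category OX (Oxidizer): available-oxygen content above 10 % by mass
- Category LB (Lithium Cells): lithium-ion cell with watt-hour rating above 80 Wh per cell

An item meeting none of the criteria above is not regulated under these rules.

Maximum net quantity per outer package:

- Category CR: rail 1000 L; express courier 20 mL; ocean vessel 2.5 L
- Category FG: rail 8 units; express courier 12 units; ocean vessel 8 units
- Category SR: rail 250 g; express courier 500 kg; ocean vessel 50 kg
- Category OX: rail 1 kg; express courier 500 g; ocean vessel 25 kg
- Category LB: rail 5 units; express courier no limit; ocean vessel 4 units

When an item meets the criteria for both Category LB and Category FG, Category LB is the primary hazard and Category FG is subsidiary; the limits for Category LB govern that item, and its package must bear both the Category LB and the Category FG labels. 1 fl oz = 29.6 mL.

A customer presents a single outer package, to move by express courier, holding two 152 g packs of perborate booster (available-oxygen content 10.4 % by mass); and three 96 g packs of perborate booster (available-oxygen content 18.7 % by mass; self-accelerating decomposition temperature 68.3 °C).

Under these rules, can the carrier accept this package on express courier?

Available-oxygen content 10.4 % by mass meets the Category OX criterion (Oxidizer), so the perborate booster is Category OX.
Perborate booster: available-oxygen content 18.7 % by mass > 10 % by mass → Category OX (Oxidizer).
Category OX net quantity: (two 152 g packs = 304 g) + (three 96 g packs = 288 g) = 592 g.
592 g > 500 g (express courier limit, Category OX) — over the limit.

No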